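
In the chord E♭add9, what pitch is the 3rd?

G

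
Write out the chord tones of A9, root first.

Root A, quality dominant ninth:
A — root
C♯ — major 3rd
E — perfect 5th
G — minor 7th
B — major 9th

A, C♯, E, G, B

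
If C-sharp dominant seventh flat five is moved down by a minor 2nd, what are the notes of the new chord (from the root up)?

B# D## F# A#

Transposed root: C# → B# (minor 2nd down). So we spell B# dominant seventh flat five:
Root: B#
Major 3rd (3rd): D##
Diminished 5th (5th): F#
Minor 7th (7th): A#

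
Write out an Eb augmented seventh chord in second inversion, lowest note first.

B  D-flat  E-flat  G

Eb augmented seventh = E-flat–G–B–D-flat; second inversion → fifth (B) lowest.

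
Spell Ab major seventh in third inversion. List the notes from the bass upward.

G  Ab  C  Eb

Ab major seventh = Ab–C–Eb–G; third inversion → seventh (G) lowest.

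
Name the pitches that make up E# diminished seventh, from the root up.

E# diminished seventh is a diminished seventh built on E-sharp.
Root: E-sharp
Minor 3rd (3rd): G-sharp
Diminished 5th (5th): B
Diminished 7th (7th): D

E-sharp G-sharp B D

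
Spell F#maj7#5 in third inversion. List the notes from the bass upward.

In root position, F#maj7#5 is F♯–A♯–C𝄪–E♯.
Third inversion puts the seventh (E♯) in the bass.

E♯, F♯, A♯, C𝄪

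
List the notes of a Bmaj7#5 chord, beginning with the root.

B, D#, F##, A#

Bmaj7#5: augmented major seventh on B.
root → B
3rd (major 3rd) → D#
5th (augmented 5th) → F##
7th (major 7th) → A#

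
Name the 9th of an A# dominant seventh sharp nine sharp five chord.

B𝄪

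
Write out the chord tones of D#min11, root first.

D♯  F♯  A♯  C♯  E♯  G♯

D#min11: minor eleventh on D♯.
root → D♯
3rd (minor 3rd) → F♯
5th (perfect 5th) → A♯
7th (minor 7th) → C♯
9th (major 9th) → E♯
11th (perfect 11th) → G♯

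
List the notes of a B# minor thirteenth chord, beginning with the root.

B-sharp  D-sharp  F-double-sharp  A-sharp  C-double-sharp  E-sharp  G-double-sharp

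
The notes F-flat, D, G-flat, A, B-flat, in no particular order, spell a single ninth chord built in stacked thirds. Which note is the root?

G-flat

Arranged so that each adjacent pair is a third by letter name: G-flat – B-flat – D – F-flat – A.
The bottom of that stack, G-flat, is the root (this is G-flat dominant seventh sharp nine sharp five).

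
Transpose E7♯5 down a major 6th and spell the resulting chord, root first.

E down a major 6th → G. New chord: G augmented seventh.
- root: G
- major 3rd: B
- augmented 5th: D#
- minor 7th: F

G B D# F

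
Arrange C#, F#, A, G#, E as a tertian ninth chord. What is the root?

F#

Stacking in thirds gives F# – A – C# – E – G#, so F# is the root — F# minor ninth.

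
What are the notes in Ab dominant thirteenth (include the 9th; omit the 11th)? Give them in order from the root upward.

Root A-flat, quality dominant thirteenth:
root → A-flat
3rd (major 3rd) → C
5th (perfect 5th) → E-flat
7th (minor 7th) → G-flat
9th (major 9th) → B-flat
13th (major 13th) → F

A-flat  C  E-flat  G-flat  B-flat  F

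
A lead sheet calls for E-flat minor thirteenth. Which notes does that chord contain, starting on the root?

Eb Gb Bb Db F Ab C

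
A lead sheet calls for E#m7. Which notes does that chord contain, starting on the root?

Root E#, quality minor seventh:
root → E#
3rd (minor 3rd) → G#
5th (perfect 5th) → B#
7th (minor 7th) → D#

E#, G#, B#, D#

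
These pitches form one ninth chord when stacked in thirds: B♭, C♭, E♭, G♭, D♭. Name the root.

C♭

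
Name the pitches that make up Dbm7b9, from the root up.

Dbm7b9 is a minor seventh flat nine built on Db.
root → Db
3rd (minor 3rd) → Fb
5th (perfect 5th) → Ab
7th (minor 7th) → Cb
9th (minor 9th) → Ebb

Db  Fb  Ab  Cb  Ebb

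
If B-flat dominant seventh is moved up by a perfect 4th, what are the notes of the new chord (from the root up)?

E-flat, G, B-flat, D-flat

A perfect 4th up from B-flat is E-flat, so the new chord is E-flat dominant seventh.
root → E-flat
3rd (major 3rd) → G
5th (perfect 5th) → B-flat
7th (minor 7th) → D-flat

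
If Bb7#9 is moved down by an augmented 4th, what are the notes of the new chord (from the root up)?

Fb – Ab – Cb – Ebb – G

Bb down an augmented 4th → Fb. New chord: Fb dominant seventh sharp nine.
- root: Fb
- major 3rd: Ab
- perfect 5th: Cb
- minor 7th: Ebb
- augmented 9th: G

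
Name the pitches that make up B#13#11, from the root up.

B#, D##, F##, A#, C##, E##, G##

B#13#11 is a dominant thirteenth sharp eleven built on B#.
B# — root
D## — major 3rd
F## — perfect 5th
A# — minor 7th
C## — major 9th
E## — augmented 11th
G## — major 13th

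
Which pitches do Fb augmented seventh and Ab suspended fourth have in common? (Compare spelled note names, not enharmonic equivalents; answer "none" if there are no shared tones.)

Fb augmented seventh = F-flat, A-flat, C, E-double-flat.
Ab suspended fourth = A-flat, D-flat, E-flat.
Shared: A-flat.

A-flat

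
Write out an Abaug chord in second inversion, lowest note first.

E – Ab – C

Abaug = Ab–C–E; second inversion → fifth (E) lowest.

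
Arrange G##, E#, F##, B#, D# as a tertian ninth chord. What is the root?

E#

Arranged so that each adjacent pair is a third by letter name: E# – G## – B# – D# – F##.
The bottom of that stack, E#, is the root (this is E# dominant ninth).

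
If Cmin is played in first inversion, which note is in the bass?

Eb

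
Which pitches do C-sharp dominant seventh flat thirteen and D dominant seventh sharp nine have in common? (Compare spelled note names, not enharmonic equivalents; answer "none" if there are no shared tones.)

E-sharp – A

C-sharp dominant seventh flat thirteen = C-sharp, E-sharp, G-sharp, B, A.
D dominant seventh sharp nine = D, F-sharp, A, C, E-sharp.
Shared: E-sharp, A.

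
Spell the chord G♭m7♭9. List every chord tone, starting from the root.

G♭m7♭9: minor seventh flat nine on Gb.
Root: Gb
Minor 3rd (3rd): Bbb
Perfect 5th (5th): Db
Minor 7th (7th): Fb
Minor 9th (9th): Abb

Gb, Bbb, Db, Fb, Abb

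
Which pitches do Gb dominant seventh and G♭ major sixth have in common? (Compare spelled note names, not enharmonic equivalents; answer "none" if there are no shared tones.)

Gb – Bb – Db

Gb dominant seventh = Gb, Bb, Db, Fb.
G♭ major sixth = Gb, Bb, Db, Eb.
Shared: Gb, Bb, Db.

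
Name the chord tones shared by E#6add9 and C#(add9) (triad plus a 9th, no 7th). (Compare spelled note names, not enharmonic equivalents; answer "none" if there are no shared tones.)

E♯

E#6add9 = E♯, G𝄪, B♯, C𝄪, F𝄪.
C#(add9) = C♯, E♯, G♯, D♯.
Shared: E♯.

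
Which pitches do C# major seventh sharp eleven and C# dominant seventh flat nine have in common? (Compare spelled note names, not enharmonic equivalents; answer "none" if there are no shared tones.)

C-sharp, E-sharp, G-sharp

C# major seventh sharp eleven: C-sharp E-sharp G-sharp B-sharp F-double-sharp
C# dominant seventh flat nine: C-sharp E-sharp G-sharp B D
Common to both → C-sharp, E-sharp, G-sharp.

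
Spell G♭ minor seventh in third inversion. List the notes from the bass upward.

Fb, Gb, Bbb, Db

G♭ minor seventh = Gb–Bbb–Db–Fb; third inversion → seventh (Fb) lowest.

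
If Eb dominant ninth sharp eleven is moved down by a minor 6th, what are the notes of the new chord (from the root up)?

G, B, D, F, A, C-sharp

E-flat down a minor 6th → G. New chord: G dominant ninth sharp eleven.
- root: G
- major 3rd: B
- perfect 5th: D
- minor 7th: F
- major 9th: A
- augmented 11th: C-sharp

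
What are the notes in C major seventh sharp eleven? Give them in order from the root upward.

Root C, quality major seventh sharp eleven:
root → C
3rd (major 3rd) → E
5th (perfect 5th) → G
7th (major 7th) → B
11th (augmented 11th) → F#

C, E, G, B, F#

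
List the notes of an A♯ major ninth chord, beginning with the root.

A#  C##  E#  G##  B#

A♯ major ninth: major ninth on A#.
root → A#
3rd (major 3rd) → C##
5th (perfect 5th) → E#
7th (major 7th) → G##
9th (major 9th) → B#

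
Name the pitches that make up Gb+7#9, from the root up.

Root Gb, quality dominant seventh sharp nine sharp five:
Root: Gb
Major 3rd (3rd): Bb
Augmented 5th (5th): D
Minor 7th (7th): Fb
Augmented 9th (9th): A

Gb, Bb, D, Fb, A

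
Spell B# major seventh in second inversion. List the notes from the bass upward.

In root position, B# major seventh is B#–D##–F##–A##.
Second inversion puts the fifth (F##) in the bass.

F##, A##, B#, D##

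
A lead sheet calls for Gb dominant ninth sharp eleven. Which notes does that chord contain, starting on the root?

Gb, Bb, Db, Fb, Ab, C

Gb dominant ninth sharp eleven is a dominant ninth sharp eleven built on Gb.
Gb — root
Bb — major 3rd
Db — perfect 5th
Fb — minor 7th
Ab — major 9th
C — augmented 11th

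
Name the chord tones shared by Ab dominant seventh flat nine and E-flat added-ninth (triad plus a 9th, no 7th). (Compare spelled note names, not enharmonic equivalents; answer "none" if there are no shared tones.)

E-flat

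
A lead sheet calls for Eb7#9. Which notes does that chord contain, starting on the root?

Eb, G, Bb, Db, F#

Eb7#9: dominant seventh sharp nine on Eb.
Eb — root
G — major 3rd
Bb — perfect 5th
Db — minor 7th
F# — augmented 9th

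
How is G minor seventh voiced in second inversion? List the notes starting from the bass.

In root position, G minor seventh is G–B-flat–D–F.
Second inversion puts the fifth (D) in the bass.

D, F, G, B-flat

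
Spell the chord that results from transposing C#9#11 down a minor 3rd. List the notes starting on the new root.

C# down a minor 3rd → A#. New chord: A# dominant ninth sharp eleven.
A# — root
C## — major 3rd
E# — perfect 5th
G# — minor 7th
B# — major 9th
D## — augmented 11th

A# C## E# G# B# D##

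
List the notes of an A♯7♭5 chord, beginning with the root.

A# – C## – E – G#

Root A#, quality dominant seventh flat five:
- root: A#
- major 3rd: C##
- diminished 5th: E
- minor 7th: G#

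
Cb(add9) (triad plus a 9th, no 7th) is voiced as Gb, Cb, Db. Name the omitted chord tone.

The full Cb(add9) chord is Cb, Eb, Gb, Db.
Comparing with the voicing, the major 3rd (3rd) — Eb — is absent.

Eb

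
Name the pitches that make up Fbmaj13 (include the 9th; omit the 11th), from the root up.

F♭  A♭  C♭  E♭  G♭  D♭

Fbmaj13 is a major thirteenth built on F♭.
- root: F♭
- major 3rd: A♭
- perfect 5th: C♭
- major 7th: E♭
- major 9th: G♭
- major 13th: D♭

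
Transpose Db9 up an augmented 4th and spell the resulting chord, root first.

G B D F A

D♭ up an augmented 4th → G. New chord: G dominant ninth.
root → G
3rd (major 3rd) → B
5th (perfect 5th) → D
7th (minor 7th) → F
9th (major 9th) → A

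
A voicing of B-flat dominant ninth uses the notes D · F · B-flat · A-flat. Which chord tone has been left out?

C

The full B-flat dominant ninth chord is B-flat, D, F, A-flat, C.
Comparing with the voicing, the major 9th (9th) — C — is absent.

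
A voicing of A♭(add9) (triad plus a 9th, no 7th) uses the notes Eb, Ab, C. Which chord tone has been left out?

The full A♭(add9) chord is Ab, C, Eb, Bb.
Comparing with the voicing, the major 9th (9th) — Bb — is absent.

Bb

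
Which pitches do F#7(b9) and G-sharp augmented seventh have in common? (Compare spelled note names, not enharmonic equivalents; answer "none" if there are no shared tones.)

F#7(b9): F# A# C# E G
G-sharp augmented seventh: G# B# D## F#
Common to both → F#.

F#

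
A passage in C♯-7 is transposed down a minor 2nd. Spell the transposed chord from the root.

B#, D#, F##, A#

C# down a minor 2nd → B#. New chord: B# minor seventh.
B# — root
D# — minor 3rd
F## — perfect 5th
A# — minor 7th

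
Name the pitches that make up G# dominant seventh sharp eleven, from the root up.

G# – B# – D# – F# – C##

G# dominant seventh sharp eleven: dominant seventh sharp eleven on G#.
- root: G#
- major 3rd: B#
- perfect 5th: D#
- minor 7th: F#
- augmented 11th: C##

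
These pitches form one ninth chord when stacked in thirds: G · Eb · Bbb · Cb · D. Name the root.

Arranged so that each adjacent pair is a third by letter name: Cb – Eb – G – Bbb – D.
The bottom of that stack, Cb, is the root (this is Cb dominant seventh sharp nine sharp five).

Cb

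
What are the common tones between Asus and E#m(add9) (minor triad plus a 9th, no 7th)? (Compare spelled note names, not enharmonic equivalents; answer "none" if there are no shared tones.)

Asus: A D E
E#m(add9): E# G# B# F##
Common to both → none.

none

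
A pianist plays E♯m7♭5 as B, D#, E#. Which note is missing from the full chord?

G#

E♯m7♭5 = E#, G#, B, D#. The voicing lacks the 3rd (minor 3rd), G#.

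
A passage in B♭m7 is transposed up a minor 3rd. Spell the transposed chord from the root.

D♭, F♭, A♭, C♭

A minor 3rd up from B♭ is D♭, so the new chord is D♭ minor seventh.
- root: D♭
- minor 3rd: F♭
- perfect 5th: A♭
- minor 7th: C♭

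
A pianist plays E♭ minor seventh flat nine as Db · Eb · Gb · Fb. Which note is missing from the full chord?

Bb

E♭ minor seventh flat nine = Eb, Gb, Bb, Db, Fb. The voicing lacks the 5th (perfect 5th), Bb.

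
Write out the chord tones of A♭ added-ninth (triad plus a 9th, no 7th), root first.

A-flat, C, E-flat, B-flat

Root A-flat, quality added-ninth:
root → A-flat
3rd (major 3rd) → C
5th (perfect 5th) → E-flat
9th (major 9th) → B-flat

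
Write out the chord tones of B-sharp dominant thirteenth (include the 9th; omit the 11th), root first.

B-sharp dominant thirteenth: dominant thirteenth on B#.
root → B#
3rd (major 3rd) → D##
5th (perfect 5th) → F##
7th (minor 7th) → A#
9th (major 9th) → C##
13th (major 13th) → G##

B# D## F## A# C## G##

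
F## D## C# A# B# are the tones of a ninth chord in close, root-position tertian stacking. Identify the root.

B#

Arranged so that each adjacent pair is a third by letter name: B# – D## – F## – A# – C#.
The bottom of that stack, B#, is the root (this is B# dominant seventh flat nine).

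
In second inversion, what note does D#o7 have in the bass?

D#o7 = D♯–F♯–A–C. Second inversion → fifth in the bass = A.

A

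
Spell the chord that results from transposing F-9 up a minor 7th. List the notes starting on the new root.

Eb, Gb, Bb, Db, F

F up a minor 7th → Eb. New chord: Eb minor ninth.
Root: Eb
Minor 3rd (3rd): Gb
Perfect 5th (5th): Bb
Minor 7th (7th): Db
Major 9th (9th): F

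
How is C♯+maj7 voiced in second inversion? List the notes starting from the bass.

C♯+maj7 = C#–E#–G##–B#; second inversion → fifth (G##) lowest.

G##, B#, C#, E#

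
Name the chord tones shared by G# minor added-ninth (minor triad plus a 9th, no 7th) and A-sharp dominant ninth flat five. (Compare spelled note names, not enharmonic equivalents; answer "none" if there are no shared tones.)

G# minor added-ninth: G-sharp B D-sharp A-sharp
A-sharp dominant ninth flat five: A-sharp C-double-sharp E G-sharp B-sharp
Common to both → G-sharp, A-sharp.

G-sharp, A-sharp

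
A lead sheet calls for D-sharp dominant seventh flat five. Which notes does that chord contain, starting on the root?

D-sharp dominant seventh flat five is a dominant seventh flat five built on D-sharp.
root → D-sharp
3rd (major 3rd) → F-double-sharp
5th (diminished 5th) → A
7th (minor 7th) → C-sharp

D-sharp – F-double-sharp – A – C-sharp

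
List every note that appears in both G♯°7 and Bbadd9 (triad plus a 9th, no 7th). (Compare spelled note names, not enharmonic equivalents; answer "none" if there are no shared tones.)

D F

G♯°7 = G♯, B, D, F.
Bbadd9 = B♭, D, F, C.
Shared: D, F.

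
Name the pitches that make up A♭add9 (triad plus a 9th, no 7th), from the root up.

Ab, C, Eb, Bb

A♭add9: added-ninth on Ab.
Ab — root
C — major 3rd
Eb — perfect 5th
Bb — major 9th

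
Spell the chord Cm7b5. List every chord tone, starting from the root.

Root C, quality half-diminished seventh:
- root: C
- minor 3rd: Eb
- diminished 5th: Gb
- minor 7th: Bb

C, Eb, Gb, Bb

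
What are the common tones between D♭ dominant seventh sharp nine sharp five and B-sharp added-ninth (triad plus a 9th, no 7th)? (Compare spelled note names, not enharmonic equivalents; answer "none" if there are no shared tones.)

none

D♭ dominant seventh sharp nine sharp five: D-flat F A C-flat E
B-sharp added-ninth: B-sharp D-double-sharp F-double-sharp C-double-sharp
Common to both → none.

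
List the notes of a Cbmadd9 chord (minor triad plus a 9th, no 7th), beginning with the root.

Cb, Ebb, Gb, Db

Root Cb, quality minor added-ninth:
root → Cb
3rd (minor 3rd) → Ebb
5th (perfect 5th) → Gb
9th (major 9th) → Db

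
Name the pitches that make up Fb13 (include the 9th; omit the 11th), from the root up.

F♭  A♭  C♭  E𝄫  G♭  D♭

Fb13: dominant thirteenth on F♭.
- root: F♭
- major 3rd: A♭
- perfect 5th: C♭
- minor 7th: E𝄫
- major 9th: G♭
- major 13th: D♭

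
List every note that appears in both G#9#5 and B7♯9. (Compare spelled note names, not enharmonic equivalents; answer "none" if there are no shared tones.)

F♯

G#9#5 = G♯, B♯, D𝄪, F♯, A♯.
B7♯9 = B, D♯, F♯, A, C𝄪.
Shared: F♯.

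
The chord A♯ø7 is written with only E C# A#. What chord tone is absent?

The full A♯ø7 chord is A#, C#, E, G#.
Comparing with the voicing, the minor 7th (7th) — G# — is absent.

G#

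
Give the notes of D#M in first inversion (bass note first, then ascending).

D#M = D#–F##–A#; first inversion → third (F##) lowest.

F##, A#, D#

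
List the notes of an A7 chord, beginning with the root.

A – C♯ – E – G

A7: dominant seventh on A.
root → A
3rd (major 3rd) → C♯
5th (perfect 5th) → E
7th (minor 7th) → G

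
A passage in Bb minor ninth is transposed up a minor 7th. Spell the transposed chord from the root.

A-flat, C-flat, E-flat, G-flat, B-flat

A minor 7th up from B-flat is A-flat, so the new chord is A-flat minor ninth.
Root: A-flat
Minor 3rd (3rd): C-flat
Perfect 5th (5th): E-flat
Minor 7th (7th): G-flat
Major 9th (9th): B-flat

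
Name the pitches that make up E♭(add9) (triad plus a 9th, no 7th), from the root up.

E♭(add9): added-ninth on Eb.
root → Eb
3rd (major 3rd) → G
5th (perfect 5th) → Bb
9th (major 9th) → F

Eb G Bb F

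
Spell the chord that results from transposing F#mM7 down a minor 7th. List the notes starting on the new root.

Transposed root: F# → G# (minor 7th down). So we spell G# minor-major seventh:
- root: G#
- minor 3rd: B
- perfect 5th: D#
- major 7th: F##

G#, B, D#, F##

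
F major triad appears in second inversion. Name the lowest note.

F major triad = F–A–C. Second inversion → fifth in the bass = C.

C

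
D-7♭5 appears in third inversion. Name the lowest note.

D-7♭5 in root position is D–F–Ab–C.
Third inversion places the seventh in the bass, which is C.

C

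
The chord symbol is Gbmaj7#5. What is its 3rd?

B♭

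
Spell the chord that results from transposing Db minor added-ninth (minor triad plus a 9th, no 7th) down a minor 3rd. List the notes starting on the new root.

B-flat  D-flat  F  C

A minor 3rd down from D-flat is B-flat, so the new chord is B-flat minor added-ninth.
root → B-flat
3rd (minor 3rd) → D-flat
5th (perfect 5th) → F
9th (major 9th) → C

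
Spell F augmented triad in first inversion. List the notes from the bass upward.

In root position, F augmented triad is F–A–C-sharp.
First inversion puts the third (A) in the bass.

A  C-sharp  F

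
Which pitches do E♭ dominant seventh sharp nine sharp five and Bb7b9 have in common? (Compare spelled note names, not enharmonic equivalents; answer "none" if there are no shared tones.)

none

E♭ dominant seventh sharp nine sharp five = E♭, G, B, D♭, F♯.
Bb7b9 = B♭, D, F, A♭, C♭.
Shared: none.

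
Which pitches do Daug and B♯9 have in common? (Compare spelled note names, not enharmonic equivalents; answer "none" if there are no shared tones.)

A#

Daug = D, F#, A#.
B♯9 = B#, D##, F##, A#, C##.
Shared: A#.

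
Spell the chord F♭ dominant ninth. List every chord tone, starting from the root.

F-flat A-flat C-flat E-double-flat G-flat

F♭ dominant ninth: dominant ninth on F-flat.
- root: F-flat
- major 3rd: A-flat
- perfect 5th: C-flat
- minor 7th: E-double-flat
- major 9th: G-flat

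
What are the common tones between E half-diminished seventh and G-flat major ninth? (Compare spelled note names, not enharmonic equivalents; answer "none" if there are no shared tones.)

B-flat

E half-diminished seventh: E G B-flat D
G-flat major ninth: G-flat B-flat D-flat F A-flat
Common to both → B-flat.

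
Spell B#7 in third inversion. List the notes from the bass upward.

A♯  B♯  D𝄪  F𝄪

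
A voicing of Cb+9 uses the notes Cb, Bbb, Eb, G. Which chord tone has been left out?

Db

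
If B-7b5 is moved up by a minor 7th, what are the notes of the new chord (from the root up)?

A C Eb G

Transposed root: B → A (minor 7th up). So we spell A half-diminished seventh:
A — root
C — minor 3rd
Eb — diminished 5th
G — minor 7th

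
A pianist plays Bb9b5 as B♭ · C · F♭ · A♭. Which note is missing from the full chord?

The full Bb9b5 chord is B♭, D, F♭, A♭, C.
Comparing with the voicing, the major 3rd (3rd) — D — is absent.

D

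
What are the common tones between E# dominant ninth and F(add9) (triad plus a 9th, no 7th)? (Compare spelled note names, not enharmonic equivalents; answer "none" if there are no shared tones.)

E# dominant ninth = E#, G##, B#, D#, F##.
F(add9) = F, A, C, G.
Shared: none.

none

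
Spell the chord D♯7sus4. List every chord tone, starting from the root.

D#  G#  A#  C#

D♯7sus4: dominant seventh suspended fourth on D#.
root → D#
4th (perfect 4th) → G#
5th (perfect 5th) → A#
7th (minor 7th) → C#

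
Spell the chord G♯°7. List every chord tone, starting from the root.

G# B D F

Root G#, quality diminished seventh:
- root: G#
- minor 3rd: B
- diminished 5th: D
- diminished 7th: F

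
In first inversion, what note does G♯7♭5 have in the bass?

B#

G♯7♭5 = G#–B#–D–F#. First inversion → third in the bass = B#.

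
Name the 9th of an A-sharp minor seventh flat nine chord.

Root of A-sharp minor seventh flat nine = A#. The 9th is a minor 9th: A# up a minor 9th → B.

B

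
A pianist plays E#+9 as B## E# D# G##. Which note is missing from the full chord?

F##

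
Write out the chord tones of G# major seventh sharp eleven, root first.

G#, B#, D#, F##, C##

G# major seventh sharp eleven: major seventh sharp eleven on G#.
root → G#
3rd (major 3rd) → B#
5th (perfect 5th) → D#
7th (major 7th) → F##
11th (augmented 11th) → C##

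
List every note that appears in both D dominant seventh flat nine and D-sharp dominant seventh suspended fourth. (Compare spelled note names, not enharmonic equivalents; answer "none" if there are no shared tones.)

D dominant seventh flat nine = D, F-sharp, A, C, E-flat.
D-sharp dominant seventh suspended fourth = D-sharp, G-sharp, A-sharp, C-sharp.
Shared: none.

none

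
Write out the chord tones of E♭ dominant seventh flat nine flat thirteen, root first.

Root E♭, quality dominant seventh flat nine flat thirteen:
E♭ — root
G — major 3rd
B♭ — perfect 5th
D♭ — minor 7th
F♭ — minor 9th
C♭ — minor 13th

E♭ G B♭ D♭ F♭ C♭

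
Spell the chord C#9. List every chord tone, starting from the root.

C#9: dominant ninth on C#.
- root: C#
- major 3rd: E#
- perfect 5th: G#
- minor 7th: B
- major 9th: D#

C#, E#, G#, B, D#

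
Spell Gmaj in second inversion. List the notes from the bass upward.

D – G – B

Gmaj = G–B–D; second inversion → fifth (D) lowest.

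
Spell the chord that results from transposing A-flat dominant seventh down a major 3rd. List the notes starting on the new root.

F♭ A♭ C♭ E𝄫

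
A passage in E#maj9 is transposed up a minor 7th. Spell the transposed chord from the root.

D# – F## – A# – C## – E#

A minor 7th up from E# is D#, so the new chord is D# major ninth.
root → D#
3rd (major 3rd) → F##
5th (perfect 5th) → A#
7th (major 7th) → C##
9th (major 9th) → E#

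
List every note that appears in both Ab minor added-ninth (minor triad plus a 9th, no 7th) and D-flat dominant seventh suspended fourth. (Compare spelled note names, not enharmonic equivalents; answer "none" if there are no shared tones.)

Ab minor added-ninth = Ab, Cb, Eb, Bb.
D-flat dominant seventh suspended fourth = Db, Gb, Ab, Cb.
Shared: Ab, Cb.

Ab, Cb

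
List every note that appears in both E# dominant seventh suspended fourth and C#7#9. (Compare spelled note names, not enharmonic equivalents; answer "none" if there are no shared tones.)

E♯

E# dominant seventh suspended fourth: E♯ A♯ B♯ D♯
C#7#9: C♯ E♯ G♯ B D𝄪
Common to both → E♯.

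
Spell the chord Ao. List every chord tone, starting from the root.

A  C  Eb

Ao is a diminished triad built on A.
- root: A
- minor 3rd: C
- diminished 5th: Eb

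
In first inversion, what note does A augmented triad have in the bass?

C#

A augmented triad in root position is A–C#–E#.
First inversion places the third in the bass, which is C#.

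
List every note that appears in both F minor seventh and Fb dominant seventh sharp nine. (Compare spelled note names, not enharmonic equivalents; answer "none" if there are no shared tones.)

F minor seventh = F, A-flat, C, E-flat.
Fb dominant seventh sharp nine = F-flat, A-flat, C-flat, E-double-flat, G.
Shared: A-flat.

A-flat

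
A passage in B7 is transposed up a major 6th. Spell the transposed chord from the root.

A major 6th up from B is G#, so the new chord is G# dominant seventh.
Root: G#
Major 3rd (3rd): B#
Perfect 5th (5th): D#
Minor 7th (7th): F#

G# B# D# F#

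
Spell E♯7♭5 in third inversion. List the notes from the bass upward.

D#, E#, G##, B

E♯7♭5 = E#–G##–B–D#; third inversion → seventh (D#) lowest.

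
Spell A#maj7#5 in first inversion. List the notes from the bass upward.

C## – E## – G## – A#

In root position, A#maj7#5 is A#–C##–E##–G##.
First inversion puts the third (C##) in the bass.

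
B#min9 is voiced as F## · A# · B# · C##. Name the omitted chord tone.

D#

The full B#min9 chord is B#, D#, F##, A#, C##.
Comparing with the voicing, the minor 3rd (3rd) — D# — is absent.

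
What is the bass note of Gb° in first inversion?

Bbb

Gb° in root position is Gb–Bbb–Dbb.
First inversion places the third in the bass, which is Bbb.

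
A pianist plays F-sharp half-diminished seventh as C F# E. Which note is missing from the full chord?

F-sharp half-diminished seventh = F#, A, C, E. The voicing lacks the 3rd (minor 3rd), A.

A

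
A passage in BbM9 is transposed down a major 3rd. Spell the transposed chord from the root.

Bb down a major 3rd → Gb. New chord: Gb major ninth.
Gb — root
Bb — major 3rd
Db — perfect 5th
F — major 7th
Ab — major 9th

Gb Bb Db F Ab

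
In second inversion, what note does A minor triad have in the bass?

A minor triad = A–C–E. Second inversion → fifth in the bass = E.

E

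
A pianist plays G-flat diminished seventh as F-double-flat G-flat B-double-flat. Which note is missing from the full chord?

G-flat diminished seventh = G-flat, B-double-flat, D-double-flat, F-double-flat. The voicing lacks the 5th (diminished 5th), D-double-flat.

D-double-flat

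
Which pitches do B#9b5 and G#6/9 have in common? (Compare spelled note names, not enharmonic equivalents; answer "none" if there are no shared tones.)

B# – A#

B#9b5 = B#, D##, F#, A#, C##.
G#6/9 = G#, B#, D#, E#, A#.
Shared: B#, A#.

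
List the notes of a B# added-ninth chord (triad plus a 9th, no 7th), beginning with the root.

B#, D##, F##, C##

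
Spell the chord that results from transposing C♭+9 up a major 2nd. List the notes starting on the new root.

D♭, F, A, C♭, E♭

A major 2nd up from C♭ is D♭, so the new chord is D♭ dominant ninth sharp five.
root → D♭
3rd (major 3rd) → F
5th (augmented 5th) → A
7th (minor 7th) → C♭
9th (major 9th) → E♭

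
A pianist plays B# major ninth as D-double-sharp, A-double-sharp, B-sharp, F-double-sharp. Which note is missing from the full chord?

B# major ninth = B-sharp, D-double-sharp, F-double-sharp, A-double-sharp, C-double-sharp. The voicing lacks the 9th (major 9th), C-double-sharp.

C-double-sharp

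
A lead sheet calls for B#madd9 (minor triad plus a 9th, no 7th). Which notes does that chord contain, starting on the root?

Root B♯, quality minor added-ninth:
root → B♯
3rd (minor 3rd) → D♯
5th (perfect 5th) → F𝄪
9th (major 9th) → C𝄪

B♯, D♯, F𝄪, C𝄪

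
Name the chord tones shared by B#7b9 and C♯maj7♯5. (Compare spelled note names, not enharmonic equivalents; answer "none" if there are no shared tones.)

B#7b9: B# D## F## A# C#
C♯maj7♯5: C# E# G## B#
Common to both → B#, C#.

B#  C#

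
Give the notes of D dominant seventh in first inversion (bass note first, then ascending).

F# – A – C – D

In root position, D dominant seventh is D–F#–A–C.
First inversion puts the third (F#) in the bass.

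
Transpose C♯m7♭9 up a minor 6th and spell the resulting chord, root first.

C# up a minor 6th → A. New chord: A minor seventh flat nine.
root → A
3rd (minor 3rd) → C
5th (perfect 5th) → E
7th (minor 7th) → G
9th (minor 9th) → Bb

A, C, E, G, Bb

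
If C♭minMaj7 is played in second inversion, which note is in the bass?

Gb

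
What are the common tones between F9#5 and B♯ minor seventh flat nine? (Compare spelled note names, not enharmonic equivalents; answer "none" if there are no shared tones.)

F9#5: F A C# Eb G
B♯ minor seventh flat nine: B# D# F## A# C#
Common to both → C#.

C#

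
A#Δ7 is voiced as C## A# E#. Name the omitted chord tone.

G##

The full A#Δ7 chord is A#, C##, E#, G##.
Comparing with the voicing, the major 7th (7th) — G## — is absent.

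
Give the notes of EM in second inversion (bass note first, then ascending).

B, E, G♯

EM = E–G♯–B; second inversion → fifth (B) lowest.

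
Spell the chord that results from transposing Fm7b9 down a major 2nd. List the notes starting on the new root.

A major 2nd down from F is Eb, so the new chord is Eb minor seventh flat nine.
root → Eb
3rd (minor 3rd) → Gb
5th (perfect 5th) → Bb
7th (minor 7th) → Db
9th (minor 9th) → Fb

Eb – Gb – Bb – Db – Fb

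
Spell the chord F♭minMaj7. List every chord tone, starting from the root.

F♭minMaj7 is a minor-major seventh built on Fb.
Root: Fb
Minor 3rd (3rd): Abb
Perfect 5th (5th): Cb
Major 7th (7th): Eb

Fb Abb Cb Eb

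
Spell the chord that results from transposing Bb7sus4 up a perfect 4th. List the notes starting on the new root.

E♭  A♭  B♭  D♭

A perfect 4th up from B♭ is E♭, so the new chord is E♭ dominant seventh suspended fourth.
E♭ — root
A♭ — perfect 4th
B♭ — perfect 5th
D♭ — minor 7th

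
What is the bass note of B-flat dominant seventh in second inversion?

B-flat dominant seventh in root position is Bb–D–F–Ab.
Second inversion places the fifth in the bass, which is F.

F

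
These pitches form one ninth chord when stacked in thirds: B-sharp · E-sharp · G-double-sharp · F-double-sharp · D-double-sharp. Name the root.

Stacking in thirds gives E-sharp – G-double-sharp – B-sharp – D-double-sharp – F-double-sharp, so E-sharp is the root — E-sharp major ninth.

E-sharp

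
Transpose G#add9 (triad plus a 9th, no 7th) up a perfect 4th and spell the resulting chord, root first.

C# E# G# D#

A perfect 4th up from G# is C#, so the new chord is C# added-ninth.
Root: C#
Major 3rd (3rd): E#
Perfect 5th (5th): G#
Major 9th (9th): D#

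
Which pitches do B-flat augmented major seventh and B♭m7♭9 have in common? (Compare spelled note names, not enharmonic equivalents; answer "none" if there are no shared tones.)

B♭

B-flat augmented major seventh = B♭, D, F♯, A.
B♭m7♭9 = B♭, D♭, F, A♭, C♭.
Shared: B♭.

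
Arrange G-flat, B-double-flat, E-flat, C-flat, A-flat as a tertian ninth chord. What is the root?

Arranged so that each adjacent pair is a third by letter name: A-flat – C-flat – E-flat – G-flat – B-double-flat.
The bottom of that stack, A-flat, is the root (this is A-flat minor seventh flat nine).

A-flat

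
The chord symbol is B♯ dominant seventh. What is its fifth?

B♯ dominant seventh is built on B#; its 5th is a perfect 5th above the root.
A fifth above B uses the letter F, and the perfect 5th above B# is F##.

F##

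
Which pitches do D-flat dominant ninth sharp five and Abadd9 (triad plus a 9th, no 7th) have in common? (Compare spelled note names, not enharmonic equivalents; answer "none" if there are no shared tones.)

D-flat dominant ninth sharp five: Db F A Cb Eb
Abadd9: Ab C Eb Bb
Common to both → Eb.

Eb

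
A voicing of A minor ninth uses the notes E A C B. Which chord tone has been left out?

The full A minor ninth chord is A, C, E, G, B.
Comparing with the voicing, the minor 7th (7th) — G — is absent.

G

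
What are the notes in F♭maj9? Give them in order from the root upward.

Fb, Ab, Cb, Eb, Gb

F♭maj9 is a major ninth built on Fb.
Fb — root
Ab — major 3rd
Cb — perfect 5th
Eb — major 7th
Gb — major 9th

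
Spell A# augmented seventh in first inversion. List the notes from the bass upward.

A# augmented seventh = A-sharp–C-double-sharp–E-double-sharp–G-sharp; first inversion → third (C-double-sharp) lowest.

C-double-sharp, E-double-sharp, G-sharp, A-sharp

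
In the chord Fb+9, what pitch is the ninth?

Fb+9 is built on F♭; its 9th is a major 9th above the root.
A second above F uses the letter G, and the major 9th above F♭ is G♭.

G♭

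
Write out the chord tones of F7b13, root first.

F, A, C, Eb, Db

Root F, quality dominant seventh flat thirteen:
Root: F
Major 3rd (3rd): A
Perfect 5th (5th): C
Minor 7th (7th): Eb
Minor 13th (13th): Db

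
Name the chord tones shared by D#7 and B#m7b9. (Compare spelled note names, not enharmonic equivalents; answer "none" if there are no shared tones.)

D#7: D# F## A# C#
B#m7b9: B# D# F## A# C#
Common to both → D#, F##, A#, C#.

D#, F##, A#, C#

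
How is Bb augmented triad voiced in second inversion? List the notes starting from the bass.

F-sharp – B-flat – D

Bb augmented triad = B-flat–D–F-sharp; second inversion → fifth (F-sharp) lowest.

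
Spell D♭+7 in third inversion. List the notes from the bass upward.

Cb, Db, F, A

In root position, D♭+7 is Db–F–A–Cb.
Third inversion puts the seventh (Cb) in the bass.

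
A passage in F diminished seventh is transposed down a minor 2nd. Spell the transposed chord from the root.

E, G, B-flat, D-flat

Transposed root: F → E (minor 2nd down). So we spell E diminished seventh:
Root: E
Minor 3rd (3rd): G
Diminished 5th (5th): B-flat
Diminished 7th (7th): D-flat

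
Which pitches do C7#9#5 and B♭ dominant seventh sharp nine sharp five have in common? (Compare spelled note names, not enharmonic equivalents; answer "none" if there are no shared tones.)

C7#9#5: C E G# Bb D#
B♭ dominant seventh sharp nine sharp five: Bb D F# Ab C#
Common to both → Bb.

Bb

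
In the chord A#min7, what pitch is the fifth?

E♯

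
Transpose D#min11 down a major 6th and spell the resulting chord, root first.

F#, A, C#, E, G#, B

A major 6th down from D# is F#, so the new chord is F# minor eleventh.
Root: F#
Minor 3rd (3rd): A
Perfect 5th (5th): C#
Minor 7th (7th): E
Major 9th (9th): G#
Perfect 11th (11th): B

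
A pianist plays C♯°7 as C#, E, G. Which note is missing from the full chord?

C♯°7 = C#, E, G, Bb. The voicing lacks the 7th (diminished 7th), Bb.

Bb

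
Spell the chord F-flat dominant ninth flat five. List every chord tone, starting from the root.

F-flat – A-flat – C-double-flat – E-double-flat – G-flat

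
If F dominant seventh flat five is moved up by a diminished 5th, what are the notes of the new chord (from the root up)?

C-flat  E-flat  G-double-flat  B-double-flat

F up a diminished 5th → C-flat. New chord: C-flat dominant seventh flat five.
root → C-flat
3rd (major 3rd) → E-flat
5th (diminished 5th) → G-double-flat
7th (minor 7th) → B-double-flat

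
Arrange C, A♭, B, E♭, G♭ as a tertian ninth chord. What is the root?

A♭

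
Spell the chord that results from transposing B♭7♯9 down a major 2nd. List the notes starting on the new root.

Transposed root: Bb → Ab (major 2nd down). So we spell Ab dominant seventh sharp nine:
Root: Ab
Major 3rd (3rd): C
Perfect 5th (5th): Eb
Minor 7th (7th): Gb
Augmented 9th (9th): B

Ab – C – Eb – Gb – B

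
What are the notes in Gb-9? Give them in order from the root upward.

Gb Bbb Db Fb Ab

Gb-9 is a minor ninth built on Gb.
- root: Gb
- minor 3rd: Bbb
- perfect 5th: Db
- minor 7th: Fb
- major 9th: Ab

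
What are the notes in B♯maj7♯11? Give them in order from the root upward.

B♯maj7♯11 is a major seventh sharp eleven built on B#.
Root: B#
Major 3rd (3rd): D##
Perfect 5th (5th): F##
Major 7th (7th): A##
Augmented 11th (11th): E##

B# D## F## A## E##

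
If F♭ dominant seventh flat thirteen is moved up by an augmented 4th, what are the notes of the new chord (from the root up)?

B-flat D F A-flat G-flat

An augmented 4th up from F-flat is B-flat, so the new chord is B-flat dominant seventh flat thirteen.
root → B-flat
3rd (major 3rd) → D
5th (perfect 5th) → F
7th (minor 7th) → A-flat
13th (minor 13th) → G-flat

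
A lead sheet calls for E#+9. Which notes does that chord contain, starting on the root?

E#  G##  B##  D#  F##

E#+9: dominant ninth sharp five on E#.
E# — root
G## — major 3rd
B## — augmented 5th
D# — minor 7th
F## — major 9th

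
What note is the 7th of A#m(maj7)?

G##

Root of A#m(maj7) = A#. The 7th is a major 7th: A# up a major 7th → G##.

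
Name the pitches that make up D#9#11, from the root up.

D#9#11 is a dominant ninth sharp eleven built on D#.
Root: D#
Major 3rd (3rd): F##
Perfect 5th (5th): A#
Minor 7th (7th): C#
Major 9th (9th): E#
Augmented 11th (11th): G##

D# F## A# C# E# G##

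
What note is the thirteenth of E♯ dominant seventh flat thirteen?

Root of E♯ dominant seventh flat thirteen = E#. The 13th is a minor 13th: E# up a minor 13th → C#.

C#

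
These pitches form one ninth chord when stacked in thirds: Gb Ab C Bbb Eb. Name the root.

Ab

Arranged so that each adjacent pair is a third by letter name: Ab – C – Eb – Gb – Bbb.
The bottom of that stack, Ab, is the root (this is Ab dominant seventh flat nine).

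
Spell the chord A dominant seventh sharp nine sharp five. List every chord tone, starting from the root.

A, C#, E#, G, B#

Root A, quality dominant seventh sharp nine sharp five:
root → A
3rd (major 3rd) → C#
5th (augmented 5th) → E#
7th (minor 7th) → G
9th (augmented 9th) → B#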